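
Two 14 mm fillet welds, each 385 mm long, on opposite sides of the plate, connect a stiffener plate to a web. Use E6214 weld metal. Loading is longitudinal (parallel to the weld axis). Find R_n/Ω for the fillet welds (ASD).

R_n/Ω ≈ 1420 kN

E62XX → F_EXX = 620 MPa.
Effective throat t_e = 0.707 × 14 = 9.898 mm.
Total length L = 770 mm; A_we = 9.898 × 770 = 7621 mm².
F_nw = 0.6 F_EXX = 0.6 × 620 = 372 MPa.
R_n = 372 × 7621 × 10⁻³ = 2835 kN; R_n/Ω = 2835/2.0 = 1418 kN.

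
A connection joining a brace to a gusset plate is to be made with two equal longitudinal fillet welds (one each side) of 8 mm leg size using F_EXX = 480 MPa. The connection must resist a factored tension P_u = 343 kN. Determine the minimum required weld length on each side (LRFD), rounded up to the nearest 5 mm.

Throat t_e = 0.707 × 8 = 5.656 mm.
φr_n = 0.75 × 0.6 × 480 × 5.656 × 10⁻³ = 1.222 kN/mm.
L_req = P_u / φr_n = 343 / 1.222 = 280.8 mm total.
Per side: 280.8 / 2 = 140.4 mm.
Round up → use L = 145 mm on each side.

L = 145 mm on each side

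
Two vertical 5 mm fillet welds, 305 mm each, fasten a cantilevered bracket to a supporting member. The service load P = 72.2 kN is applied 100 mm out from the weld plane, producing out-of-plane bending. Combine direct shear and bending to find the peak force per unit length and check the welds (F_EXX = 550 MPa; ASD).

f_max ≈ 261 N/mm; adequate

L_w = 2 × 305 = 610 mm; section modulus (unit throat) S = 2 × L²/6 = 31010 mm².
Direct shear f_v = P/L_w = 72.2×10³/610 = 118.4 N/mm.
Moment M = P × e = 72.2×10³ × 100 = 7220000 N·mm; bending f_b = M/S = 232.8 N/mm.
f_max = √(f_v² + f_b²) = √(118.4² + 232.8²) = 261.2 N/mm.
r_n/Ω = (1/2.0) × 0.6 × 550 × (0.707 × 5) = 583.3 N/mm → adequate.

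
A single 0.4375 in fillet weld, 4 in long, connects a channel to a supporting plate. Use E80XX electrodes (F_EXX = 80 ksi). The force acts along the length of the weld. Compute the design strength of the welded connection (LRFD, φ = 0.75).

Effective throat t_e = 0.707 × 0.4375 = 0.3093 in.
Total length L = 4 in; A_we = 0.3093 × 4 = 1.237 in².
F_nw = 0.6 F_EXX = 0.6 × 80 = 48 ksi.
φR_n = 0.75 × 48 × 1.237 = 44.54 kips.

φR_n ≈ 44.5 kips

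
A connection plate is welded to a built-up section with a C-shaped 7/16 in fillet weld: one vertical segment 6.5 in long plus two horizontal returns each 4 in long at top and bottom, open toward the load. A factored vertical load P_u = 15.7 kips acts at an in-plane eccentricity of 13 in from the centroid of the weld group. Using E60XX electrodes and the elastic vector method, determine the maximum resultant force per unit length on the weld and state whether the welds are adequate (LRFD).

E60XX → F_EXX = 60 ksi.
Total weld length L_w = 14.5 in. Treat welds as unit-width lines.
Centroid: x̄ = 2×4×2 / 14.5 = 1.103 in from the vertical weld.
Polar moment about centroid: J = I_x + I_y = [6.5³/12 + 2×4×3.25²] + [6.5×1.103² + 2(4³/12 + 4×0.8966²)] = 132.4 in³.
Direct shear f_v = P/L_w = 15.7 / 14.5 = 1.083 kip/in (vertical).
Torsion M = P·e = 15.7 × 13 = 204.1 kip·in.
Critical point at (x, y) = (2.897, 3.25) from centroid. f_tx = M·y/J = 5.01 kip/in; f_ty = M·x/J = 4.465 kip/in.
Resultant f_max = √[f_tx² + (f_v + f_ty)²] = √[5.01² + (1.083 + 4.465)²] = 7.475 kip/in.
Capacity per unit length: φr_n = 0.75 × 0.6 × 60 × (0.707 × 0.4375) = 8.351 kip/in.
7.475 ≤ 8.351 → adequate.

f_max ≈ 7.48 kip/in; adequate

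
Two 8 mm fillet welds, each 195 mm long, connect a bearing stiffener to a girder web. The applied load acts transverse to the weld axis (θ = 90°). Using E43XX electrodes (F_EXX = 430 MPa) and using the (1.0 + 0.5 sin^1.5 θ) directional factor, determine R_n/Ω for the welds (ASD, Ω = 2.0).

R_n/Ω ≈ 427 kN

t_e = 0.707 × 8 = 5.656 mm; A_we = 5.656 × 390 = 2206 mm².
Directional factor: 1.0 + 0.5 sin^1.5(90°) = 1.5.
F_nw = 0.6 × 430 × 1.5 = 387 MPa.
R_n/Ω = (387 × 2206) / 2.0 × 10⁻³ = 426.8 kN.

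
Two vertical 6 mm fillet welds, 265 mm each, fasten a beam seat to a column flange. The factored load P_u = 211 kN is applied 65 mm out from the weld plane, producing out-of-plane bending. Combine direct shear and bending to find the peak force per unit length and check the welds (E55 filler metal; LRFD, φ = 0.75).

f_max ≈ 708 N/mm; adequate

E55XX → F_EXX = 550 MPa.
L_w = 2 × 265 = 530 mm; section modulus (unit throat) S = 2 × L²/6 = 23410 mm².
Direct shear f_v = P/L_w = 211×10³/530 = 398.1 N/mm.
Moment M = P × e = 211×10³ × 65 = 13715000 N·mm; bending f_b = M/S = 585.9 N/mm.
f_max = √(f_v² + f_b²) = √(398.1² + 585.9²) = 708.4 N/mm.
φr_n = 0.75 × 0.6 × 550 × (0.707 × 6) = 1050 N/mm → adequate.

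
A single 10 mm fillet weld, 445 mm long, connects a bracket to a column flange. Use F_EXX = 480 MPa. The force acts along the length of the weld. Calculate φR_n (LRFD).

φR_n ≈ 680 kN

Effective throat t_e = 0.707 × 10 = 7.07 mm.
Total length L = 445 mm; A_we = 7.07 × 445 = 3146 mm².
F_nw = 0.6 F_EXX = 0.6 × 480 = 288 MPa.
φR_n = 0.75 × 288 × 3146 × 10⁻³ = 679.6 kN.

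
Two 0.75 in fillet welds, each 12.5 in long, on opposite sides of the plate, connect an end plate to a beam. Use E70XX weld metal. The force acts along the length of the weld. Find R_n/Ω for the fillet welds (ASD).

E70XX → F_EXX = 70 ksi.
Effective throat t_e = 0.707 × 0.75 = 0.5302 in.
Total length L = 25 in; A_we = 0.5302 × 25 = 13.26 in².
F_nw = 0.6 F_EXX = 0.6 × 70 = 42 ksi.
R_n = 42 × 13.26 = 556.8 kip; R_n/Ω = 556.8/2.0 = 278.4 kip.

R_n/Ω ≈ 278 kip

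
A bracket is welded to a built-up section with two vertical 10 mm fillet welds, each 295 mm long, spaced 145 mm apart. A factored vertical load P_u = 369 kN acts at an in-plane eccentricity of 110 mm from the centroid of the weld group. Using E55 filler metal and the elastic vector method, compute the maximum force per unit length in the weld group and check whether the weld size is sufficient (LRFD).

E55XX → F_EXX = 550 MPa.
Total weld length L_w = 590 mm. Treat welds as unit-width lines.
Polar moment about centroid: J = 2[d³/12 + d(b/2)²] = 2[295³/12 + 295×72.5²] = 7380000 mm³.
Direct shear f_v = P/L_w = 369×10³ / 590 = 625.4 N/mm (vertical).
Torsion M = P·e = 369×10³ × 110 = 40590000 N·mm.
Critical point at (x, y) = (72.5, 147.5) from centroid. f_tx = M·y/J = 811.3 N/mm; f_ty = M·x/J = 398.8 N/mm.
Resultant f_max = √[f_tx² + (f_v + f_ty)²] = √[811.3² + (625.4 + 398.8)²] = 1307 N/mm.
Capacity per unit length: φr_n = 0.75 × 0.6 × 550 × (0.707 × 10) = 1750 N/mm.
1307 ≤ 1750 → adequate.

f_max ≈ 1310 N/mm; adequate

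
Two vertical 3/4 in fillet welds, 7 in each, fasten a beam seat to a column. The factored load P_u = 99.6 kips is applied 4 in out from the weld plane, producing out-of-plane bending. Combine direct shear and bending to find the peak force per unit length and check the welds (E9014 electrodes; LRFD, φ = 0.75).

E90XX → F_EXX = 90 ksi.
L_w = 2 × 7 = 14 in; section modulus (unit throat) S = 2 × L²/6 = 16.33 in².
Direct shear f_v = P/L_w = 99.6/14 = 7.114 kip/in.
Moment M = P × e = 99.6 × 4 = 398.4 kip·in; bending f_b = M/S = 24.39 kip/in.
f_max = √(f_v² + f_b²) = √(7.114² + 24.39²) = 25.41 kip/in.
φr_n = 0.75 × 0.6 × 90 × (0.707 × 0.75) = 21.48 kip/in → NOT adequate.

f_max ≈ 25.4 kip/in; NOT adequate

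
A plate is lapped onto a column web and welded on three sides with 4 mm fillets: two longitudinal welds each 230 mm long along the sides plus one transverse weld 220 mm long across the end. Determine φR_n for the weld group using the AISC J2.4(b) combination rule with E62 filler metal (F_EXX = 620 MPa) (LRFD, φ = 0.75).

t_e = 0.707 × 4 = 2.828 mm.
R_nwl = 0.6 × 620 × 2.828 × 460 × 10⁻³ = 483.9 kN (longitudinal, 2 welds).
R_nwt = 0.6 × 620 × 2.828 × 220 × 10⁻³ = 231.4 kN (transverse, base value).
(i) R_nwl + R_nwt = 715.4 kN; (ii) 0.85 R_nwl + 1.5 R_nwt = 758.5 kN.
R_n = max = 758.5 kN [governs: (ii)]; φR_n = 568.9 kN.

φR_n ≈ 569 kN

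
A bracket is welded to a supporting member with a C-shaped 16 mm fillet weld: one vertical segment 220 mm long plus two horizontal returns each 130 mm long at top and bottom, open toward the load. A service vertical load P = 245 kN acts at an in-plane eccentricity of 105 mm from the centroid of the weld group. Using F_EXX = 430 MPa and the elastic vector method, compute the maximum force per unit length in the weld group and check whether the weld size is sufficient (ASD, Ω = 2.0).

f_max ≈ 1160 N/mm; adequate

Total weld length L_w = 480 mm. Treat welds as unit-width lines.
Centroid: x̄ = 2×130×65 / 480 = 35.21 mm from the vertical weld.
Polar moment about centroid: J = I_x + I_y = [220³/12 + 2×130×110²] + [220×35.21² + 2(130³/12 + 130×29.79²)] = 4903000 mm³.
Direct shear f_v = P/L_w = 245×10³ / 480 = 510.4 N/mm (vertical).
Torsion M = P·e = 245×10³ × 105 = 25725000 N·mm.
Critical point at (x, y) = (94.79, 110) from centroid. f_tx = M·y/J = 577.1 N/mm; f_ty = M·x/J = 497.4 N/mm.
Resultant f_max = √[f_tx² + (f_v + f_ty)²] = √[577.1² + (510.4 + 497.4)²] = 1161 N/mm.
Capacity per unit length: r_n/Ω = (1/2.0) × 0.6 × 430 × (0.707 × 16) = 1459 N/mm.
1161 ≤ 1459 → adequate.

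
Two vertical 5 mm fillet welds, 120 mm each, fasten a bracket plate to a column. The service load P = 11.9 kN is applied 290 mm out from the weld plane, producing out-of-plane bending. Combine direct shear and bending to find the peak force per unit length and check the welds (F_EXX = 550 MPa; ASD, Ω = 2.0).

f_max ≈ 721 N/mm; NOT adequate

L_w = 2 × 120 = 240 mm; section modulus (unit throat) S = 2 × L²/6 = 4800 mm².
Direct shear f_v = P/L_w = 11.9×10³/240 = 49.58 N/mm.
Moment M = P × e = 11.9×10³ × 290 = 3451000 N·mm; bending f_b = M/S = 719 N/mm.
f_max = √(f_v² + f_b²) = √(49.58² + 719²) = 720.7 N/mm.
r_n/Ω = (1/2.0) × 0.6 × 550 × (0.707 × 5) = 583.3 N/mm → NOT adequate.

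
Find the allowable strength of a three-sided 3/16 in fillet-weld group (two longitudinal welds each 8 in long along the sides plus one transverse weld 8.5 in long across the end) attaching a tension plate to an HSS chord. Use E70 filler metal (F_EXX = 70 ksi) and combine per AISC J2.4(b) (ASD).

R_n/Ω ≈ 73.4 kips

t_e = 0.707 × 0.1875 = 0.1326 in.
R_nwl = 0.6 × 70 × 0.1326 × 16 = 89.08 kips (longitudinal, 2 welds).
R_nwt = 0.6 × 70 × 0.1326 × 8.5 = 47.32 kips (transverse, base value).
(i) R_nwl + R_nwt = 136.4 kips; (ii) 0.85 R_nwl + 1.5 R_nwt = 146.7 kips.
R_n = max = 146.7 kips [governs: (ii)]; R_n/Ω = 73.35 kips.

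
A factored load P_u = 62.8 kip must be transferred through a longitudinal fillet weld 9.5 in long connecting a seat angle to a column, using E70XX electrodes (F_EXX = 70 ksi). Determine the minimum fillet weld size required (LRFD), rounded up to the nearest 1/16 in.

Total weld length L = 9.5 in.
Required throat t_e = P_u / (φ × 0.6 F_EXX × L) = 62.8 / (0.75 × 0.6 × 70 × 9.5) = 0.2099 in.
Required leg w = t_e / 0.707 = 0.2968 in → use 5/16 in.

w = 5/16 in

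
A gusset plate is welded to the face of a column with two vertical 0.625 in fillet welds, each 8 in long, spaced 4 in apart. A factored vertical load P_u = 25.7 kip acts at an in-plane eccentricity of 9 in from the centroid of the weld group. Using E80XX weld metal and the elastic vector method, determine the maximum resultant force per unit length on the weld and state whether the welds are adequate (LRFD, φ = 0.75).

f_max ≈ 7.78 kip/in; adequate

E80XX → F_EXX = 80 ksi.
Total weld length L_w = 16 in. Treat welds as unit-width lines.
Polar moment about centroid: J = 2[d³/12 + d(b/2)²] = 2[8³/12 + 8×2²] = 149.3 in³.
Direct shear f_v = P/L_w = 25.7 / 16 = 1.606 kip/in (vertical).
Torsion M = P·e = 25.7 × 9 = 231.3 kip·in.
Critical point at (x, y) = (2, 4) from centroid. f_tx = M·y/J = 6.196 kip/in; f_ty = M·x/J = 3.098 kip/in.
Resultant f_max = √[f_tx² + (f_v + f_ty)²] = √[6.196² + (1.606 + 3.098)²] = 7.779 kip/in.
Capacity per unit length: φr_n = 0.75 × 0.6 × 80 × (0.707 × 0.625) = 15.91 kip/in.
7.779 ≤ 15.91 → adequate.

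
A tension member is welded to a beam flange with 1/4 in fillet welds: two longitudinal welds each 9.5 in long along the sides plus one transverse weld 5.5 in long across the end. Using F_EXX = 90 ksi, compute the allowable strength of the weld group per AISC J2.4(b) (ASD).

R_n/Ω ≈ 117 kip

t_e = 0.707 × 0.25 = 0.1767 in.
R_nwl = 0.6 × 90 × 0.1767 × 19 = 181.3 kip (longitudinal, 2 welds).
R_nwt = 0.6 × 90 × 0.1767 × 5.5 = 52.49 kip (transverse, base value).
(i) R_nwl + R_nwt = 233.8 kip; (ii) 0.85 R_nwl + 1.5 R_nwt = 232.9 kip.
R_n = max = 233.8 kip [governs: (i)]; R_n/Ω = 116.9 kip.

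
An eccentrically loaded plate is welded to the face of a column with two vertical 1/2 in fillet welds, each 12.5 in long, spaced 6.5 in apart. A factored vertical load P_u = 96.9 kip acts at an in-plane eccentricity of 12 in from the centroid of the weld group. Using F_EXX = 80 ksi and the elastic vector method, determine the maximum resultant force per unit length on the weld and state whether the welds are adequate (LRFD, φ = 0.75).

f_max ≈ 16.1 kip/in; NOT adequate

Total weld length L_w = 25 in. Treat welds as unit-width lines.
Polar moment about centroid: J = 2[d³/12 + d(b/2)²] = 2[12.5³/12 + 12.5×3.25²] = 589.6 in³.
Direct shear f_v = P/L_w = 96.9 / 25 = 3.876 kip/in (vertical).
Torsion M = P·e = 96.9 × 12 = 1162.8 kip·in.
Critical point at (x, y) = (3.25, 6.25) from centroid. f_tx = M·y/J = 12.33 kip/in; f_ty = M·x/J = 6.41 kip/in.
Resultant f_max = √[f_tx² + (f_v + f_ty)²] = √[12.33² + (3.876 + 6.41)²] = 16.05 kip/in.
Capacity per unit length: φr_n = 0.75 × 0.6 × 80 × (0.707 × 0.5) = 12.73 kip/in.
16.05 > 12.73 → NOT adequate.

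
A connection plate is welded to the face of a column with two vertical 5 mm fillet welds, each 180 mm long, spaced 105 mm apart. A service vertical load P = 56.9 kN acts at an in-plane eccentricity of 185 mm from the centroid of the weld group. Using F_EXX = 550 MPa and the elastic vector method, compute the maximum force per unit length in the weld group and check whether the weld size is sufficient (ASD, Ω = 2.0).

Total weld length L_w = 360 mm. Treat welds as unit-width lines.
Polar moment about centroid: J = 2[d³/12 + d(b/2)²] = 2[180³/12 + 180×52.5²] = 1964000 mm³.
Direct shear f_v = P/L_w = 56.9×10³ / 360 = 158.1 N/mm (vertical).
Torsion M = P·e = 56.9×10³ × 185 = 10526000 N·mm.
Critical point at (x, y) = (52.5, 90) from centroid. f_tx = M·y/J = 482.3 N/mm; f_ty = M·x/J = 281.3 N/mm.
Resultant f_max = √[f_tx² + (f_v + f_ty)²] = √[482.3² + (158.1 + 281.3)²] = 652.5 N/mm.
Capacity per unit length: r_n/Ω = (1/2.0) × 0.6 × 550 × (0.707 × 5) = 583.3 N/mm.
652.5 > 583.3 → NOT adequate.

f_max ≈ 652 N/mm; NOT adequate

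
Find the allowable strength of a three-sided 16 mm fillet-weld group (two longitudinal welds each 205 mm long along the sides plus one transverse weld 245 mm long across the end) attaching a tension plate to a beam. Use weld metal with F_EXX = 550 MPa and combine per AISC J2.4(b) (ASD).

R_n/Ω ≈ 1340 kN

t_e = 0.707 × 16 = 11.31 mm.
R_nwl = 0.6 × 550 × 11.31 × 410 × 10⁻³ = 1531 kN (longitudinal, 2 welds).
R_nwt = 0.6 × 550 × 11.31 × 245 × 10⁻³ = 914.6 kN (transverse, base value).
(i) R_nwl + R_nwt = 2445 kN; (ii) 0.85 R_nwl + 1.5 R_nwt = 2673 kN.
R_n = max = 2673 kN [governs: (ii)]; R_n/Ω = 1336 kN.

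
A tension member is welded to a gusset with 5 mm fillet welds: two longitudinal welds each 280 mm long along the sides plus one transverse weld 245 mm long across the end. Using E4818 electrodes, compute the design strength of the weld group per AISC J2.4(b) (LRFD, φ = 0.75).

φR_n ≈ 644 kN

E48XX → F_EXX = 480 MPa.
t_e = 0.707 × 5 = 3.535 mm.
R_nwl = 0.6 × 480 × 3.535 × 560 × 10⁻³ = 570.1 kN (longitudinal, 2 welds).
R_nwt = 0.6 × 480 × 3.535 × 245 × 10⁻³ = 249.4 kN (transverse, base value).
(i) R_nwl + R_nwt = 819.6 kN; (ii) 0.85 R_nwl + 1.5 R_nwt = 858.8 kN.
R_n = max = 858.8 kN [governs: (ii)]; φR_n = 644.1 kN.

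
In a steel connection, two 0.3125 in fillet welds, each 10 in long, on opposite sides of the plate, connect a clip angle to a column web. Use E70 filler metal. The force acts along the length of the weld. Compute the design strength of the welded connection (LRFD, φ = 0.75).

E70XX → F_EXX = 70 ksi.
Effective throat t_e = 0.707 × 0.3125 = 0.2209 in.
Total length L = 20 in; A_we = 0.2209 × 20 = 4.419 in².
F_nw = 0.6 F_EXX = 0.6 × 70 = 42 ksi.
φR_n = 0.75 × 42 × 4.419 = 139.2 kip.

φR_n ≈ 139 kip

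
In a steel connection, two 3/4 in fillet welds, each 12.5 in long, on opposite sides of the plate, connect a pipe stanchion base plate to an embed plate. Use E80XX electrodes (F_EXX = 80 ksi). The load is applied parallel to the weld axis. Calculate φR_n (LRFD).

Effective throat t_e = 0.707 × 0.75 = 0.5302 in.
Total length L = 25 in; A_we = 0.5302 × 25 = 13.26 in².
F_nw = 0.6 F_EXX = 0.6 × 80 = 48 ksi.
φR_n = 0.75 × 48 × 13.26 = 477.2 kip.

φR_n ≈ 477 kip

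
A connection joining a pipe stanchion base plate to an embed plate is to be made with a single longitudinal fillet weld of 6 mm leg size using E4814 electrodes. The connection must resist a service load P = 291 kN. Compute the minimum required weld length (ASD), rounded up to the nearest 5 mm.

E48XX → F_EXX = 480 MPa.
Throat t_e = 0.707 × 6 = 4.242 mm.
r_n/Ω = (0.6 × 480 × 4.242) / 2.0 = 610.8 N/mm = 0.6108 kN/mm.
L_req = P / (r_n/Ω) = 291 / 0.6108 = 476.4 mm total.
Round up → use L = 480 mm.

L = 480 mm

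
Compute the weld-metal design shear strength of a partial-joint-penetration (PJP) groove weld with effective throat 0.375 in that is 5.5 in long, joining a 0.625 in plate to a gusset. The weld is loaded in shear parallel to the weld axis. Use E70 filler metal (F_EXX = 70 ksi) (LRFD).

φR_n ≈ 65 kips

Effective throat (given) t_e = 0.375 in.
A_we = 0.375 × 5.5 = 2.062 in².
F_nw = 0.6 F_EXX = 42 ksi.
φR_n = 0.75 × 42 × 2.062 = 64.97 kips.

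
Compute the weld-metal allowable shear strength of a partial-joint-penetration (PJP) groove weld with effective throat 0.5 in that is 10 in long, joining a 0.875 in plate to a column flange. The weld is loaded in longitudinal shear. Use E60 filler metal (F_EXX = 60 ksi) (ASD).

R_n/Ω ≈ 90 kip

Effective throat (given) t_e = 0.5 in.
A_we = 0.5 × 10 = 5 in².
F_nw = 0.6 F_EXX = 36 ksi.
R_n/Ω = (36 × 5) / 2.0 = 90 kip.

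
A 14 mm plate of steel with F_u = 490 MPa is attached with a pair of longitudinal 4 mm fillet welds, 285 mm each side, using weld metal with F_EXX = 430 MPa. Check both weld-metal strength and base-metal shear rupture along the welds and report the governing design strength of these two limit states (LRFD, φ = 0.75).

t_e = 0.707 × 4 = 2.828 mm; L = 570 mm.
Weld metal: φR_n = 0.75 × 0.6 × 430 × 2.828 × 570 × 10⁻³ = 311.9 kN.
Base metal (shear rupture): φR_n = 0.75 × 0.6 × 490 × 14 × 570 × 10⁻³ = 1760 kN.
Governing: weld metal.

φR_n ≈ 312 kN (weld metal governs)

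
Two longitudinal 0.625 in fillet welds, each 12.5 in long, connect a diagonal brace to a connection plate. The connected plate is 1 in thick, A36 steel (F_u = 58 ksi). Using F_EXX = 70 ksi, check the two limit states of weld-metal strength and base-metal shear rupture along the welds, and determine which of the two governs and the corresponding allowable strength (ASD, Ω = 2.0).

R_n/Ω ≈ 232 kips (weld metal governs)

t_e = 0.707 × 0.625 = 0.4419 in; L = 25 in.
Weld metal: R_n/Ω = (1/2.0) × 0.6 × 70 × 0.4419 × 25 = 232 kips.
Base metal (shear rupture): R_n/Ω = (1/2.0) × 0.6 × 58 × 1 × 25 = 435 kips.
Governing: weld metal.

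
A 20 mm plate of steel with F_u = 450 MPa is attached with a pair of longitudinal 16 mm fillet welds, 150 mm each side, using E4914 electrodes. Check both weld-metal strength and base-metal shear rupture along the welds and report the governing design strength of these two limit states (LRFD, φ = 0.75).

φR_n ≈ 748 kN (weld metal governs)

E49XX → F_EXX = 490 MPa.
t_e = 0.707 × 16 = 11.31 mm; L = 300 mm.
Weld metal: φR_n = 0.75 × 0.6 × 490 × 11.31 × 300 × 10⁻³ = 748.3 kN.
Base metal (shear rupture): φR_n = 0.75 × 0.6 × 450 × 20 × 300 × 10⁻³ = 1215 kN.
Governing: weld metal.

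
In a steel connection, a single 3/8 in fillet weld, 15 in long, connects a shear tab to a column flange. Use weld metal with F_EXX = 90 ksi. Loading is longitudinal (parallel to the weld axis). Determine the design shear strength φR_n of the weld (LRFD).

Effective throat t_e = 0.707 × 0.375 = 0.2651 in.
Total length L = 15 in; A_we = 0.2651 × 15 = 3.977 in².
F_nw = 0.6 F_EXX = 0.6 × 90 = 54 ksi.
φR_n = 0.75 × 54 × 3.977 = 161.1 kips.

φR_n ≈ 161 kips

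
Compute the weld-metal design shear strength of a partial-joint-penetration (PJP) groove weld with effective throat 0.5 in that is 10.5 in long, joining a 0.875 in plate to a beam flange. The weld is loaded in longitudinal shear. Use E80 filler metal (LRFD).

E80XX → F_EXX = 80 ksi.
Effective throat (given) t_e = 0.5 in.
A_we = 0.5 × 10.5 = 5.25 in².
F_nw = 0.6 F_EXX = 48 ksi.
φR_n = 0.75 × 48 × 5.25 = 189 kips.

φR_n ≈ 189 kips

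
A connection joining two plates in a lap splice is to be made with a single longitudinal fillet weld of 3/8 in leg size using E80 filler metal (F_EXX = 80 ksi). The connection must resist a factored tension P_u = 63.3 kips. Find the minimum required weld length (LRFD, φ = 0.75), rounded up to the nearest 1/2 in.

Throat t_e = 0.707 × 0.375 = 0.2651 in.
φr_n = 0.75 × 0.6 × 80 × 0.2651 = 9.544 kips/in.
L_req = P_u / φr_n = 63.3 / 9.544 = 6.632 in total.
Round up → use L = 7 in.

L = 7 in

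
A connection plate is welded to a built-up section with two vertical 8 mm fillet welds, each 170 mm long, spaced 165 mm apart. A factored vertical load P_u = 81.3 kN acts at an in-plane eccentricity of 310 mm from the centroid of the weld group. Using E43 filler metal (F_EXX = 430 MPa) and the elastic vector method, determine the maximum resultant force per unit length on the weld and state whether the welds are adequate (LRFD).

Total weld length L_w = 340 mm. Treat welds as unit-width lines.
Polar moment about centroid: J = 2[d³/12 + d(b/2)²] = 2[170³/12 + 170×82.5²] = 3133000 mm³.
Direct shear f_v = P/L_w = 81.3×10³ / 340 = 239.1 N/mm (vertical).
Torsion M = P·e = 81.3×10³ × 310 = 25203000 N·mm.
Critical point at (x, y) = (82.5, 85) from centroid. f_tx = M·y/J = 683.8 N/mm; f_ty = M·x/J = 663.7 N/mm.
Resultant f_max = √[f_tx² + (f_v + f_ty)²] = √[683.8² + (239.1 + 663.7)²] = 1133 N/mm.
Capacity per unit length: φr_n = 0.75 × 0.6 × 430 × (0.707 × 8) = 1094 N/mm.
1133 > 1094 → NOT adequate.

f_max ≈ 1130 N/mm; NOT adequate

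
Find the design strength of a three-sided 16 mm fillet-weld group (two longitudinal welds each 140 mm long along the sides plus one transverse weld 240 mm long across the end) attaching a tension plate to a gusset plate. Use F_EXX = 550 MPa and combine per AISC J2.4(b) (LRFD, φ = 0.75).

φR_n ≈ 1670 kN

t_e = 0.707 × 16 = 11.31 mm.
R_nwl = 0.6 × 550 × 11.31 × 280 × 10⁻³ = 1045 kN (longitudinal, 2 welds).
R_nwt = 0.6 × 550 × 11.31 × 240 × 10⁻³ = 895.9 kN (transverse, base value).
(i) R_nwl + R_nwt = 1941 kN; (ii) 0.85 R_nwl + 1.5 R_nwt = 2232 kN.
R_n = max = 2232 kN [governs: (ii)]; φR_n = 1674 kN.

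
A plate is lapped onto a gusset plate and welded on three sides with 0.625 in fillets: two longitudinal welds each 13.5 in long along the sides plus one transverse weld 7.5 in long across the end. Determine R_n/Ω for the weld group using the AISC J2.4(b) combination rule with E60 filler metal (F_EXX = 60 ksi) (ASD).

R_n/Ω ≈ 274 kips

t_e = 0.707 × 0.625 = 0.4419 in.
R_nwl = 0.6 × 60 × 0.4419 × 27 = 429.5 kips (longitudinal, 2 welds).
R_nwt = 0.6 × 60 × 0.4419 × 7.5 = 119.3 kips (transverse, base value).
(i) R_nwl + R_nwt = 548.8 kips; (ii) 0.85 R_nwl + 1.5 R_nwt = 544 kips.
R_n = max = 548.8 kips [governs: (i)]; R_n/Ω = 274.4 kips.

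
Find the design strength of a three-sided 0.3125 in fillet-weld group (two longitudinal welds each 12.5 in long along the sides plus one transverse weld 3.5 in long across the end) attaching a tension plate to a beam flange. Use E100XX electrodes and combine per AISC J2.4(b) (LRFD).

E100XX → F_EXX = 100 ksi.
t_e = 0.707 × 0.3125 = 0.2209 in.
R_nwl = 0.6 × 100 × 0.2209 × 25 = 331.4 kip (longitudinal, 2 welds).
R_nwt = 0.6 × 100 × 0.2209 × 3.5 = 46.4 kip (transverse, base value).
(i) R_nwl + R_nwt = 377.8 kip; (ii) 0.85 R_nwl + 1.5 R_nwt = 351.3 kip.
R_n = max = 377.8 kip [governs: (i)]; φR_n = 283.4 kip.

φR_n ≈ 283 kip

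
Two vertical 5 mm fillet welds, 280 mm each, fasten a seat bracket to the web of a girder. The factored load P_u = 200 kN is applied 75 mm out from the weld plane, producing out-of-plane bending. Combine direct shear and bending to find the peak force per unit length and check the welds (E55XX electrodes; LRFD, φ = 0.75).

E55XX → F_EXX = 550 MPa.
L_w = 2 × 280 = 560 mm; section modulus (unit throat) S = 2 × L²/6 = 26130 mm².
Direct shear f_v = P/L_w = 200×10³/560 = 357.1 N/mm.
Moment M = P × e = 200×10³ × 75 = 15000000 N·mm; bending f_b = M/S = 574 N/mm.
f_max = √(f_v² + f_b²) = √(357.1² + 574²) = 676 N/mm.
φr_n = 0.75 × 0.6 × 550 × (0.707 × 5) = 874.9 N/mm → adequate.

f_max ≈ 676 N/mm; adequate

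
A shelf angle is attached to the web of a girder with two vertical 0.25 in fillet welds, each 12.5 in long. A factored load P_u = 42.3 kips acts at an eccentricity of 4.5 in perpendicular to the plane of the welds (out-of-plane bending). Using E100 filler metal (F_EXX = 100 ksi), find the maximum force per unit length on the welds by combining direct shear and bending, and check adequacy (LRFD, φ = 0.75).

f_max ≈ 4.03 kip/in; adequate

L_w = 2 × 12.5 = 25 in; section modulus (unit throat) S = 2 × L²/6 = 52.08 in².
Direct shear f_v = P/L_w = 42.3/25 = 1.692 kip/in.
Moment M = P × e = 42.3 × 4.5 = 190.35 kip·in; bending f_b = M/S = 3.655 kip/in.
f_max = √(f_v² + f_b²) = √(1.692² + 3.655²) = 4.027 kip/in.
φr_n = 0.75 × 0.6 × 100 × (0.707 × 0.25) = 7.954 kip/in → adequate.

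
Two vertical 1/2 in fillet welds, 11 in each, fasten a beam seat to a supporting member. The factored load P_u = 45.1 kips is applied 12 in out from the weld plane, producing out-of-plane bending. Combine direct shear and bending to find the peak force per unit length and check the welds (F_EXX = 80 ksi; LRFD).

f_max ≈ 13.6 kip/in; NOT adequate

L_w = 2 × 11 = 22 in; section modulus (unit throat) S = 2 × L²/6 = 40.33 in².
Direct shear f_v = P/L_w = 45.1/22 = 2.05 kip/in.
Moment M = P × e = 45.1 × 12 = 541.2 kip·in; bending f_b = M/S = 13.42 kip/in.
f_max = √(f_v² + f_b²) = √(2.05² + 13.42²) = 13.57 kip/in.
φr_n = 0.75 × 0.6 × 80 × (0.707 × 0.5) = 12.73 kip/in → NOT adequate.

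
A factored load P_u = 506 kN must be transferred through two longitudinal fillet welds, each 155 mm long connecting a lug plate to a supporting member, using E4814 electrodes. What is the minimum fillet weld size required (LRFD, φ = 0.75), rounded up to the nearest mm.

w = 11 mm

E48XX → F_EXX = 480 MPa.
Total weld length L = 310 mm.
Required throat t_e = P_u / (φ × 0.6 F_EXX × L) = 506 / (0.75 × 0.6 × 480 × 310 × 10⁻³) = 7.557 mm.
Required leg w = t_e / 0.707 = 10.69 mm → use 11 mm.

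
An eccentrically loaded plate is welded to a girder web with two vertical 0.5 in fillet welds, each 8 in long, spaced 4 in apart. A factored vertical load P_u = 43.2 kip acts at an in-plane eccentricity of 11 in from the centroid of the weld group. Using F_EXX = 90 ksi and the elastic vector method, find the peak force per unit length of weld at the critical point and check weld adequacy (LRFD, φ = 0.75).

Total weld length L_w = 16 in. Treat welds as unit-width lines.
Polar moment about centroid: J = 2[d³/12 + d(b/2)²] = 2[8³/12 + 8×2²] = 149.3 in³.
Direct shear f_v = P/L_w = 43.2 / 16 = 2.7 kip/in (vertical).
Torsion M = P·e = 43.2 × 11 = 475.2 kip·in.
Critical point at (x, y) = (2, 4) from centroid. f_tx = M·y/J = 12.73 kip/in; f_ty = M·x/J = 6.364 kip/in.
Resultant f_max = √[f_tx² + (f_v + f_ty)²] = √[12.73² + (2.7 + 6.364)²] = 15.63 kip/in.
Capacity per unit length: φr_n = 0.75 × 0.6 × 90 × (0.707 × 0.5) = 14.32 kip/in.
15.63 > 14.32 → NOT adequate.

f_max ≈ 15.6 kip/in; NOT adequate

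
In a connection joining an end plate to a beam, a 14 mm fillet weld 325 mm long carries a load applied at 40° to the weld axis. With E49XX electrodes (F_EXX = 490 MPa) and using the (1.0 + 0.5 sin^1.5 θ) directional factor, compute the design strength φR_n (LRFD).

φR_n ≈ 892 kN

t_e = 0.707 × 14 = 9.898 mm; A_we = 9.898 × 325 = 3217 mm².
Directional factor: 1.0 + 0.5 sin^1.5(40°) = 1.258.
F_nw = 0.6 × 490 × 1.258 = 369.8 MPa.
φR_n = 0.75 × 369.8 × 3217 × 10⁻³ = 892.1 kN.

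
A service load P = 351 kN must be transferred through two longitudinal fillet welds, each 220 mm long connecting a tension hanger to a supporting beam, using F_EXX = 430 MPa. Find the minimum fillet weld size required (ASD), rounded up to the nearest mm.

Total weld length L = 440 mm.
Required throat t_e = P × Ω / (0.6 F_EXX × L) = 351 × 2.0 / (0.6 × 430 × 440 × 10⁻³) = 6.184 mm.
Required leg w = t_e / 0.707 = 8.747 mm → use 9 mm.

w = 9 mm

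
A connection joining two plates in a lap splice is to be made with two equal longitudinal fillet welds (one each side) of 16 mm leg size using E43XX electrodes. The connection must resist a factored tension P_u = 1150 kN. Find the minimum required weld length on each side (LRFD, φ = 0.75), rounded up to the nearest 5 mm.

L = 265 mm on each side

E43XX → F_EXX = 430 MPa.
Throat t_e = 0.707 × 16 = 11.31 mm.
φr_n = 0.75 × 0.6 × 430 × 11.31 × 10⁻³ = 2.189 kN/mm.
L_req = P_u / φr_n = 1150 / 2.189 = 525.4 mm total.
Per side: 525.4 / 2 = 262.7 mm.
Round up → use L = 265 mm on each side.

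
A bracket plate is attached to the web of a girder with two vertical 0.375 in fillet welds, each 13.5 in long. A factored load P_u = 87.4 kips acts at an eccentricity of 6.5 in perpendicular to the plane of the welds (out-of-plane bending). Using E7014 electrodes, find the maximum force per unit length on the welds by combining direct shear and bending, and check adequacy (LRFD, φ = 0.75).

E70XX → F_EXX = 70 ksi.
L_w = 2 × 13.5 = 27 in; section modulus (unit throat) S = 2 × L²/6 = 60.75 in².
Direct shear f_v = P/L_w = 87.4/27 = 3.237 kip/in.
Moment M = P × e = 87.4 × 6.5 = 568.1 kip·in; bending f_b = M/S = 9.351 kip/in.
f_max = √(f_v² + f_b²) = √(3.237² + 9.351²) = 9.896 kip/in.
φr_n = 0.75 × 0.6 × 70 × (0.707 × 0.375) = 8.351 kip/in → NOT adequate.

f_max ≈ 9.9 kip/in; NOT adequate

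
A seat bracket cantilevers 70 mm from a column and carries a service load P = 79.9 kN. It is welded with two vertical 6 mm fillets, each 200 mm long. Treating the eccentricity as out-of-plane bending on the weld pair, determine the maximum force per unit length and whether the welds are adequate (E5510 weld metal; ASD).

E55XX → F_EXX = 550 MPa.
L_w = 2 × 200 = 400 mm; section modulus (unit throat) S = 2 × L²/6 = 13330 mm².
Direct shear f_v = P/L_w = 79.9×10³/400 = 199.8 N/mm.
Moment M = P × e = 79.9×10³ × 70 = 5593000 N·mm; bending f_b = M/S = 419.5 N/mm.
f_max = √(f_v² + f_b²) = √(199.8² + 419.5²) = 464.6 N/mm.
r_n/Ω = (1/2.0) × 0.6 × 550 × (0.707 × 6) = 699.9 N/mm → adequate.

f_max ≈ 465 N/mm; adequate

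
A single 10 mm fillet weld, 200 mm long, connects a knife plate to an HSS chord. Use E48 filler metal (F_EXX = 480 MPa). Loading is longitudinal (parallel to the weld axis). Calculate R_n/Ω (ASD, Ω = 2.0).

Effective throat t_e = 0.707 × 10 = 7.07 mm.
Total length L = 200 mm; A_we = 7.07 × 200 = 1414 mm².
F_nw = 0.6 F_EXX = 0.6 × 480 = 288 MPa.
R_n = 288 × 1414 × 10⁻³ = 407.2 kN; R_n/Ω = 407.2/2.0 = 203.6 kN.

R_n/Ω ≈ 204 kN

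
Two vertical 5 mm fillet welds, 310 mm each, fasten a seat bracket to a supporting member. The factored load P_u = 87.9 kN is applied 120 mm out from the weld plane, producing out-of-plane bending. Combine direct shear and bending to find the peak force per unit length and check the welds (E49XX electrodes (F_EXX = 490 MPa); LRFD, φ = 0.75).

L_w = 2 × 310 = 620 mm; section modulus (unit throat) S = 2 × L²/6 = 32030 mm².
Direct shear f_v = P/L_w = 87.9×10³/620 = 141.8 N/mm.
Moment M = P × e = 87.9×10³ × 120 = 10548000 N·mm; bending f_b = M/S = 329.3 N/mm.
f_max = √(f_v² + f_b²) = √(141.8² + 329.3²) = 358.5 N/mm.
φr_n = 0.75 × 0.6 × 490 × (0.707 × 5) = 779.5 N/mm → adequate.

f_max ≈ 359 N/mm; adequate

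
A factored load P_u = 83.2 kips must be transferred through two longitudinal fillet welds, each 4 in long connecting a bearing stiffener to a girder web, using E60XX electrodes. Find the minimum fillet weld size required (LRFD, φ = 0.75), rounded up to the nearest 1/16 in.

w = 9/16 in

E60XX → F_EXX = 60 ksi.
Total weld length L = 8 in.
Required throat t_e = P_u / (φ × 0.6 F_EXX × L) = 83.2 / (0.75 × 0.6 × 60 × 8) = 0.3852 in.
Required leg w = t_e / 0.707 = 0.5448 in → use 9/16 in.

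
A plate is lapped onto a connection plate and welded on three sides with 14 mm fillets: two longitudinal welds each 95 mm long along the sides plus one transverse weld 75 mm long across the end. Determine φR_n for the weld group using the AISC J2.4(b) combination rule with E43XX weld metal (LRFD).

E43XX → F_EXX = 430 MPa.
t_e = 0.707 × 14 = 9.898 mm.
R_nwl = 0.6 × 430 × 9.898 × 190 × 10⁻³ = 485.2 kN (longitudinal, 2 welds).
R_nwt = 0.6 × 430 × 9.898 × 75 × 10⁻³ = 191.5 kN (transverse, base value).
(i) R_nwl + R_nwt = 676.7 kN; (ii) 0.85 R_nwl + 1.5 R_nwt = 699.7 kN.
R_n = max = 699.7 kN [governs: (ii)]; φR_n = 524.8 kN.

φR_n ≈ 525 kN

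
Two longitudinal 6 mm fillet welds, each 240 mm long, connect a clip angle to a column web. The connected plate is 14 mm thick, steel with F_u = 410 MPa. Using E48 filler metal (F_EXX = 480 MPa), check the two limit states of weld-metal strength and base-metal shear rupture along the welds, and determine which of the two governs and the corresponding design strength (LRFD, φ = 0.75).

φR_n ≈ 440 kN (weld metal governs)

t_e = 0.707 × 6 = 4.242 mm; L = 480 mm.
Weld metal: φR_n = 0.75 × 0.6 × 480 × 4.242 × 480 × 10⁻³ = 439.8 kN.
Base metal (shear rupture): φR_n = 0.75 × 0.6 × 410 × 14 × 480 × 10⁻³ = 1240 kN.
Governing: weld metal.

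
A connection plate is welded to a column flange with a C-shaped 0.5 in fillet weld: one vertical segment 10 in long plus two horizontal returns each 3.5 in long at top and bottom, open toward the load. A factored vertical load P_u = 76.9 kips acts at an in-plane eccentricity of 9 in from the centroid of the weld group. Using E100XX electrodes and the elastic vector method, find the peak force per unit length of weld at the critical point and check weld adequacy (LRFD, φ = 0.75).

f_max ≈ 16.9 kip/in; NOT adequate

E100XX → F_EXX = 100 ksi.
Total weld length L_w = 17 in. Treat welds as unit-width lines.
Centroid: x̄ = 2×3.5×1.75 / 17 = 0.7206 in from the vertical weld.
Polar moment about centroid: J = I_x + I_y = [10³/12 + 2×3.5×5²] + [10×0.7206² + 2(3.5³/12 + 3.5×1.029²)] = 278.1 in³.
Direct shear f_v = P/L_w = 76.9 / 17 = 4.524 kip/in (vertical).
Torsion M = P·e = 76.9 × 9 = 692.1 kip·in.
Critical point at (x, y) = (2.779, 5) from centroid. f_tx = M·y/J = 12.44 kip/in; f_ty = M·x/J = 6.917 kip/in.
Resultant f_max = √[f_tx² + (f_v + f_ty)²] = √[12.44² + (4.524 + 6.917)²] = 16.9 kip/in.
Capacity per unit length: φr_n = 0.75 × 0.6 × 100 × (0.707 × 0.5) = 15.91 kip/in.
16.9 > 15.91 → NOT adequate.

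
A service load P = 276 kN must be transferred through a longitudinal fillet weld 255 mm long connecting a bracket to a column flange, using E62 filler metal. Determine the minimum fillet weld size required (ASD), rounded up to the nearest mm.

w = 9 mm

E62XX → F_EXX = 620 MPa.
Total weld length L = 255 mm.
Required throat t_e = P × Ω / (0.6 F_EXX × L) = 276 × 2.0 / (0.6 × 620 × 255 × 10⁻³) = 5.819 mm.
Required leg w = t_e / 0.707 = 8.231 mm → use 9 mm.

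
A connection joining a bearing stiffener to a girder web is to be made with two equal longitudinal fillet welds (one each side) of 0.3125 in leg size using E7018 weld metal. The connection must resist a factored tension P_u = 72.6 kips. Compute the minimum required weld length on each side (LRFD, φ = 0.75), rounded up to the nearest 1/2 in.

L = 5.5 in on each side

E70XX → F_EXX = 70 ksi.
Throat t_e = 0.707 × 0.3125 = 0.2209 in.
φr_n = 0.75 × 0.6 × 70 × 0.2209 = 6.96 kips/in.
L_req = P_u / φr_n = 72.6 / 6.96 = 10.43 in total.
Per side: 10.43 / 2 = 5.216 in.
Round up → use L = 5.5 in on each side.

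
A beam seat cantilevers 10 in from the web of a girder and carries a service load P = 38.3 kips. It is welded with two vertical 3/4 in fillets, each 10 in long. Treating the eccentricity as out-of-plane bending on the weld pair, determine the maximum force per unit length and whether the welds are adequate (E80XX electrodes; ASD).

E80XX → F_EXX = 80 ksi.
L_w = 2 × 10 = 20 in; section modulus (unit throat) S = 2 × L²/6 = 33.33 in².
Direct shear f_v = P/L_w = 38.3/20 = 1.915 kip/in.
Moment M = P × e = 38.3 × 10 = 383 kip·in; bending f_b = M/S = 11.49 kip/in.
f_max = √(f_v² + f_b²) = √(1.915² + 11.49²) = 11.65 kip/in.
r_n/Ω = (1/2.0) × 0.6 × 80 × (0.707 × 0.75) = 12.73 kip/in → adequate.

f_max ≈ 11.6 kip/in; adequate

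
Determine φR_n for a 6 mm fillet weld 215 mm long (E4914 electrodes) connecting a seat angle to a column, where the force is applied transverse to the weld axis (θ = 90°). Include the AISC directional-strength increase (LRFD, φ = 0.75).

E49XX → F_EXX = 490 MPa.
t_e = 0.707 × 6 = 4.242 mm; A_we = 4.242 × 215 = 912 mm².
Directional factor: 1.0 + 0.5 sin^1.5(90°) = 1.5.
F_nw = 0.6 × 490 × 1.5 = 441 MPa.
φR_n = 0.75 × 441 × 912 × 10⁻³ = 301.7 kN.

φR_n ≈ 302 kN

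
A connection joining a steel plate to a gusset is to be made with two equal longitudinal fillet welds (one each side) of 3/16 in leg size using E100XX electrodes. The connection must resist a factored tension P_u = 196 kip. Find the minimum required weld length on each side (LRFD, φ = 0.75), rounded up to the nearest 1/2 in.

L = 16.5 in on each side

E100XX → F_EXX = 100 ksi.
Throat t_e = 0.707 × 0.1875 = 0.1326 in.
φr_n = 0.75 × 0.6 × 100 × 0.1326 = 5.965 kip/in.
L_req = P_u / φr_n = 196 / 5.965 = 32.86 in total.
Per side: 32.86 / 2 = 16.43 in.
Round up → use L = 16.5 in on each side.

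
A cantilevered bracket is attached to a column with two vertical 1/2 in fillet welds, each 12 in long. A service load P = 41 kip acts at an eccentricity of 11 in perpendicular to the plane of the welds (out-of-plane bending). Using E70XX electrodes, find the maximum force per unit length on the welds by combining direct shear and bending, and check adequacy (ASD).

E70XX → F_EXX = 70 ksi.
L_w = 2 × 12 = 24 in; section modulus (unit throat) S = 2 × L²/6 = 48 in².
Direct shear f_v = P/L_w = 41/24 = 1.708 kip/in.
Moment M = P × e = 41 × 11 = 451 kip·in; bending f_b = M/S = 9.396 kip/in.
f_max = √(f_v² + f_b²) = √(1.708² + 9.396²) = 9.55 kip/in.
r_n/Ω = (1/2.0) × 0.6 × 70 × (0.707 × 0.5) = 7.423 kip/in → NOT adequate.

f_max ≈ 9.55 kip/in; NOT adequate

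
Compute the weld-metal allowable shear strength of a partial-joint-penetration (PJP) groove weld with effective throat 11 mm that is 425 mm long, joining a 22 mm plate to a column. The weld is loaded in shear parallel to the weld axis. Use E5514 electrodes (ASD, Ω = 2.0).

E55XX → F_EXX = 550 MPa.
Effective throat (given) t_e = 11 mm.
A_we = 11 × 425 = 4675 mm².
F_nw = 0.6 F_EXX = 330 MPa.
R_n/Ω = (330 × 4675) / 2.0 × 10⁻³ = 771.4 kN.

R_n/Ω ≈ 771 kN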